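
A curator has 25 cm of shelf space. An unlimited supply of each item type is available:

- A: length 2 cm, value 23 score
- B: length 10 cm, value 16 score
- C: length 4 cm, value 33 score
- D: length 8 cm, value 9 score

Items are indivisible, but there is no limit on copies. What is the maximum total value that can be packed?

276 score

Best value-per-unit is A at 23/2, and filling with it alone uses length 12×2=24. No mix of the others beats 12×23 = 276.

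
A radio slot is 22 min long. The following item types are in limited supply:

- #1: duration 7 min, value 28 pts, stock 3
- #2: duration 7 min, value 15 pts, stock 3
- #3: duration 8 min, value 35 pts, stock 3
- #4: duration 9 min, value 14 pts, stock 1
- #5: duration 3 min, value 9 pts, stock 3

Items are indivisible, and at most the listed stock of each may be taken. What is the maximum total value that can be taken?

91 pts

Top feasible selections:
- 2×#1 + 1×#3: duration 22, value 91
- 2×#3 + 2×#5: duration 22, value 88
- 3×#1: duration 21, value 84
- 1×#1 + 1×#3 + 2×#5: duration 21, value 81
Best: 91 pts.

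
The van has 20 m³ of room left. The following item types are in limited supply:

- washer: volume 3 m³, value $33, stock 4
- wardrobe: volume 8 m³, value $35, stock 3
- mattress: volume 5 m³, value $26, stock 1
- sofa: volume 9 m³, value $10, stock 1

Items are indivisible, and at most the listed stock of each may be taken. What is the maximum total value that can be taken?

$167

Best selections within volume 20 and stock limits:
- 4×washer + 1×wardrobe: volume 20, value 167
- 4×washer + 1×mattress: volume 17, value 158
Best: $167.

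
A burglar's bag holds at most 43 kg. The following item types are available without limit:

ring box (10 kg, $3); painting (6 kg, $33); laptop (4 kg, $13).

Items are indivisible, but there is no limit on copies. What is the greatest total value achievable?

Best value-per-unit is painting at 33/6, and filling with it alone uses weight 7×6=42. No mix of the others beats 7×33 = 231.

$231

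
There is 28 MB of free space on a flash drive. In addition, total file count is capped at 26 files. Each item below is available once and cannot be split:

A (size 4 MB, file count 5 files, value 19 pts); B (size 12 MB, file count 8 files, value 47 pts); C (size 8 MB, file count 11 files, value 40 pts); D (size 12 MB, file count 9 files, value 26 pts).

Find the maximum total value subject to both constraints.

Feasible sets respecting both limits:
- A+B+C: size 24, file count 24, value 106
- A+B+D: size 28, file count 22, value 92
- B+C: size 20, file count 19, value 87
Best: 106 pts.

106 pts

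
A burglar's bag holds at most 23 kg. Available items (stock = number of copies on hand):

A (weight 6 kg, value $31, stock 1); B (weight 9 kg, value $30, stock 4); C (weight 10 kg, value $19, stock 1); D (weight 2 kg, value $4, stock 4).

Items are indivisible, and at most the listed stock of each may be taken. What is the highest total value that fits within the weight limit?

Best selections within weight 23 and stock limits:
- 1×A + 1×B + 4×D: weight 23, value 77
- 1×A + 1×B + 3×D: weight 21, value 73
Best: $77.

$77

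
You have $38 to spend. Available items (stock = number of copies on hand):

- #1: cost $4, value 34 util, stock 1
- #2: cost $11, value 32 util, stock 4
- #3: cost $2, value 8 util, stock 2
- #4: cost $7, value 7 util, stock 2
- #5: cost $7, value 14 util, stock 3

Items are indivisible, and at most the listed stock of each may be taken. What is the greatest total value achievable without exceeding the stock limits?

130 util

Top feasible selections:
- 1×#1 + 3×#2: cost 37, value 130
- 1×#1 + 2×#2 + 2×#3 + 1×#5: cost 37, value 128
- 1×#1 + 2×#2 + 2×#3 + 1×#4: cost 37, value 121
- 1×#1 + 2×#2 + 1×#3 + 1×#5: cost 35, value 120
Best: 130 util.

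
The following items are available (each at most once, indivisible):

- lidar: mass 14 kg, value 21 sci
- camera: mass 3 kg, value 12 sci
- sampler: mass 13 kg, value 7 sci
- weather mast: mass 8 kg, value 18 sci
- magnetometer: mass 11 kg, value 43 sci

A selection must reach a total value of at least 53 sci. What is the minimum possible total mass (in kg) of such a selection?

Subsets with value ≥ 53, sorted by total mass:
- camera+magnetometer: mass 14, value 55
- weather mast+magnetometer: mass 19, value 61
Minimum mass: 14 kg.

14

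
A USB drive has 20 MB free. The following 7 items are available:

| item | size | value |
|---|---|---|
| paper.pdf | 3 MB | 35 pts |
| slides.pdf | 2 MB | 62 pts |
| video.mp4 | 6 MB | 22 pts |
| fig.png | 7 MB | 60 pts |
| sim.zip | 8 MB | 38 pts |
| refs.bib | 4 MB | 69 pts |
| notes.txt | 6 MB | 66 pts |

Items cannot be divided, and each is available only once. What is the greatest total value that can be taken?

257 pts

This is a 0/1 knapsack; check combinations near the capacity.
- slides.pdf+fig.png+refs.bib+notes.txt: size 2+7+4+6=19, value 62+60+69+66=257
- slides.pdf+sim.zip+refs.bib+notes.txt: size 2+8+4+6=20, value 62+38+69+66=235
- paper.pdf+slides.pdf+refs.bib+notes.txt: size 3+2+4+6=15, value 35+62+69+66=232
- paper.pdf+fig.png+refs.bib+notes.txt: size 3+7+4+6=20, value 35+60+69+66=230
Best: 257 pts.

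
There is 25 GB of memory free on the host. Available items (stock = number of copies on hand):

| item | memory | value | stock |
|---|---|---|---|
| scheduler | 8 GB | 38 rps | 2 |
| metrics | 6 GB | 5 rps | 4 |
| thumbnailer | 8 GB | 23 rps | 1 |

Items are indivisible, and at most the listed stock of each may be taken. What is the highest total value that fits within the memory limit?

99 rps

Top feasible selections:
- 2×scheduler + 1×thumbnailer: memory 24, value 99
- 2×scheduler + 1×metrics: memory 22, value 81
- 2×scheduler: memory 16, value 76
- 1×scheduler + 1×metrics + 1×thumbnailer: memory 22, value 66
Best: 99 rps.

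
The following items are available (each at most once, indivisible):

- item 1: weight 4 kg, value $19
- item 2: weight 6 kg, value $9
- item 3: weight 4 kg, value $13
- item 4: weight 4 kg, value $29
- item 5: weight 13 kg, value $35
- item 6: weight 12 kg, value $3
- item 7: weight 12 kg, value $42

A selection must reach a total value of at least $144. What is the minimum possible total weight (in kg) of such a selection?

43

Subsets with value ≥ 144, sorted by total weight:
- item 1+item 2+item 3+item 4+item 5+item 7: weight 43, value 147
- item 1+item 2+item 3+item 4+item 5+item 6+item 7: weight 55, value 150
Minimum weight: 43 kg.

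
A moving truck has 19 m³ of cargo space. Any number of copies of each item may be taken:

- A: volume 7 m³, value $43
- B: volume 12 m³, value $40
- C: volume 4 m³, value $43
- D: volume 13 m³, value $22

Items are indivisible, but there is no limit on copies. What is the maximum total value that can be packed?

$172

Best value-per-unit is C at 43/4; filling with it alone gives 4×43 = 172.
Optimal mix: 1×A + 3×C → volume 19, value 172.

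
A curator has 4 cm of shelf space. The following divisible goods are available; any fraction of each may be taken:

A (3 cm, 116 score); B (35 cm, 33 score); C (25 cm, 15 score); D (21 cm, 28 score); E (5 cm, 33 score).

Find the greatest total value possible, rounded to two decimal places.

122.60

Take in order of value per unit:
- A (116/3 per unit): all 3 → value 116, running total 116.00
- E (33/5 per unit): 1 of 5 → value 1×33/5 = 6.6000, running total 122.60
Total 122.60.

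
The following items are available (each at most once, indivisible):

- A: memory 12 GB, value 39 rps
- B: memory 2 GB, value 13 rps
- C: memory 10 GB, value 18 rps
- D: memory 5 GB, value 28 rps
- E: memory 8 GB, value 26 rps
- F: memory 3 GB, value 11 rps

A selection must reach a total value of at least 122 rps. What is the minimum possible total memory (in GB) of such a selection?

Subsets with value ≥ 122, sorted by total memory:
- A+B+C+D+E: memory 37, value 124
- A+C+D+E+F: memory 38, value 122
Minimum memory: 37 GB.

37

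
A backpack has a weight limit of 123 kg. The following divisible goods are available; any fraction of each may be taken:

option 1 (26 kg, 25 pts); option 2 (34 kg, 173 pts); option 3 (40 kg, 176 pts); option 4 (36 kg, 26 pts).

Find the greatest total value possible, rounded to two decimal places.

Take in order of value per unit:
- option 2 (173/34 per unit): all 34 → value 173, running total 173.00
- option 3 (176/40 per unit): all 40 → value 176, running total 349.00
- option 1 (25/26 per unit): all 26 → value 25, running total 374.00
- option 4 (26/36 per unit): 23 of 36 → value 23×26/36 = 16.6111, running total 390.61
Total 390.61.

390.61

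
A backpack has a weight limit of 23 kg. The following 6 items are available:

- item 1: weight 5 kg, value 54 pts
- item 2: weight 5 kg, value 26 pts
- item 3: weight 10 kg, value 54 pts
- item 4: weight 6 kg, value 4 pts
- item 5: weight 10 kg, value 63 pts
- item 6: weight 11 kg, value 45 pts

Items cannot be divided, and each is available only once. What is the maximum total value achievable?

This is a 0/1 knapsack; check combinations near the capacity.
- item 1+item 2+item 5: weight 5+5+10=20, value 54+26+63=143
- item 1+item 2+item 3: weight 5+5+10=20, value 54+26+54=134
- item 1+item 2+item 6: weight 5+5+11=21, value 54+26+45=125
Best: 143 pts.

143 pts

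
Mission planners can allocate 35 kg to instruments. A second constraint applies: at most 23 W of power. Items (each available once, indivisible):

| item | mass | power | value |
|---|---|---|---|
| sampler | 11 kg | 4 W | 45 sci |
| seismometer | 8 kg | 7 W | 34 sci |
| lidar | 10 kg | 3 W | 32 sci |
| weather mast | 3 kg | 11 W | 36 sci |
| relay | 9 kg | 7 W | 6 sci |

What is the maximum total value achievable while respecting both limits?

115 sci

Feasible sets respecting both limits:
- sampler+seismometer+weather mast: mass 22, power 22, value 115
- sampler+lidar+weather mast: mass 24, power 18, value 113
- sampler+seismometer+lidar: mass 29, power 14, value 111
- seismometer+lidar+weather mast: mass 21, power 21, value 102
Best: 115 sci.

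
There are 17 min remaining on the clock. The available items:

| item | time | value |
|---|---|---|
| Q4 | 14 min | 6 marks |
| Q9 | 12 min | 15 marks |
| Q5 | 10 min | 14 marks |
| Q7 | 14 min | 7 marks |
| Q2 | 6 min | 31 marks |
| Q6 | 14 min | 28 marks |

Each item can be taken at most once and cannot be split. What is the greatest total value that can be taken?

45 marks

This is a 0/1 knapsack; check combinations near the capacity.
- Q5+Q2: time 10+6=16, value 14+31=45
- Q2: time 6, value 31
- Q6: time 14, value 28
- Q9: time 12, value 15
Best: 45 marks.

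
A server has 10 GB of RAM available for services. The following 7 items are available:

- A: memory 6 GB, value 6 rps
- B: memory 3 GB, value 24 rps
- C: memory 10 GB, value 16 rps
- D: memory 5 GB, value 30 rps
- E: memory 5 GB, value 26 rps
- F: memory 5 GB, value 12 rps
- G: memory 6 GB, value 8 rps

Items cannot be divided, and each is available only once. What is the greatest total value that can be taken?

56 rps

Check high-value combinations within 10 GB:
- D+E: memory 5+5=10, value 30+26=56
- B+D: memory 3+5=8, value 24+30=54
- B+E: memory 3+5=8, value 24+26=50
Best: 56 rps.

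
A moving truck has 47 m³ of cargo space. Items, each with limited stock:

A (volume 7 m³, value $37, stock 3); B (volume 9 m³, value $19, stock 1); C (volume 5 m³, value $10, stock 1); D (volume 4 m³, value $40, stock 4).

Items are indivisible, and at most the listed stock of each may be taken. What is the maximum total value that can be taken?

$290

Best selections within volume 47 and stock limits:
- 3×A + 1×B + 4×D: volume 46, value 290
- 3×A + 1×C + 4×D: volume 42, value 281
- 3×A + 4×D: volume 37, value 271
Best: $290.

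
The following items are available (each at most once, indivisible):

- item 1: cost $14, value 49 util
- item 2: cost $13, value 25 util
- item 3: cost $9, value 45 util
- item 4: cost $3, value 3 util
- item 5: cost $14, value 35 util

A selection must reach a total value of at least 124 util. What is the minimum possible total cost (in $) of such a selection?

37

Subsets with value ≥ 124, sorted by total cost:
- item 1+item 3+item 5: cost 37, value 129
- item 1+item 3+item 4+item 5: cost 40, value 132
Minimum cost: 37 $.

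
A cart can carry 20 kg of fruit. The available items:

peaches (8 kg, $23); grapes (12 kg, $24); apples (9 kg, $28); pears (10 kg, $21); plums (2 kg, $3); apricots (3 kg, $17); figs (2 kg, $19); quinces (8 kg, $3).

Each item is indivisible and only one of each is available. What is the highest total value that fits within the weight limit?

Check high-value combinations within 20 kg:
- peaches+apples+figs: weight 8+9+2=19, value 23+28+19=70
- peaches+apples+apricots: weight 8+9+3=20, value 23+28+17=68
- apples+plums+apricots+figs: weight 9+2+3+2=16, value 28+3+17+19=67
- apples+apricots+figs: weight 9+3+2=14, value 28+17+19=64
- grapes+plums+apricots+figs: weight 12+2+3+2=19, value 24+3+17+19=63
Best: $70.

$70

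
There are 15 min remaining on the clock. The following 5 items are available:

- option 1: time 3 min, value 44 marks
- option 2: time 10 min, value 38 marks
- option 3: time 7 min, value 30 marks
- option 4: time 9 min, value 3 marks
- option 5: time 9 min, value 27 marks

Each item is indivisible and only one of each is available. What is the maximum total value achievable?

82 marks

This is a 0/1 knapsack; check combinations near the capacity.
- option 1+option 2: time 3+10=13, value 44+38=82
- option 1+option 3: time 3+7=10, value 44+30=74
- option 1+option 5: time 3+9=12, value 44+27=71
- option 1+option 4: time 3+9=12, value 44+3=47
- option 1: time 3, value 44
Best: 82 marks.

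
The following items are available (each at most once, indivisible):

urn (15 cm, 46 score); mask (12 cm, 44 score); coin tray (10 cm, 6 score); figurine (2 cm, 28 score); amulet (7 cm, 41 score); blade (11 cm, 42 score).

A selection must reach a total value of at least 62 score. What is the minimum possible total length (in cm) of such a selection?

Subsets with value ≥ 62, sorted by total length:
- figurine+amulet: length 9, value 69
- figurine+blade: length 13, value 70
Minimum length: 9 cm.

9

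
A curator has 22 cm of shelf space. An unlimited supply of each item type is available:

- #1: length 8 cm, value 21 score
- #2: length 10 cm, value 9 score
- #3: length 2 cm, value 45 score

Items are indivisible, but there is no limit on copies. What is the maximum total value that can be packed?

Best value-per-unit is #3 at 45/2, and filling with it alone uses length 11×2=22. No mix of the others beats 11×45 = 495.

495 score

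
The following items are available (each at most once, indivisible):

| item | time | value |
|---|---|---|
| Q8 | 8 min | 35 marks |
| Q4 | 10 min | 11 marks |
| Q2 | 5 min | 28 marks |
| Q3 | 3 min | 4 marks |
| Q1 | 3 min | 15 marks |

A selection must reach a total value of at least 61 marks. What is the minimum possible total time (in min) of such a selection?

Subsets with value ≥ 61, sorted by total time:
- Q8+Q2: time 13, value 63
- Q8+Q2+Q1: time 16, value 78
- Q8+Q2+Q3: time 16, value 67
Minimum time: 13 min.

13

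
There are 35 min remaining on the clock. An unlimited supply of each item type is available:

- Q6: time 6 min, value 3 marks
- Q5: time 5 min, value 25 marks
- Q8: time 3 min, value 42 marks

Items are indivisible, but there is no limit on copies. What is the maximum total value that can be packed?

Best value-per-unit is Q8 at 42/3, and filling with it alone uses time 11×3=33. No mix of the others beats 11×42 = 462.

462 marks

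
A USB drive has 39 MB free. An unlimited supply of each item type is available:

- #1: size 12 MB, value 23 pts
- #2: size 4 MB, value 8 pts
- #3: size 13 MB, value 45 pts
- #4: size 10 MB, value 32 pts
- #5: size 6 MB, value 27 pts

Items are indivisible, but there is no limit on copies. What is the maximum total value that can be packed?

162 pts

Best value-per-unit is #5 at 27/6, and filling with it alone uses size 6×6=36. No mix of the others beats 6×27 = 162.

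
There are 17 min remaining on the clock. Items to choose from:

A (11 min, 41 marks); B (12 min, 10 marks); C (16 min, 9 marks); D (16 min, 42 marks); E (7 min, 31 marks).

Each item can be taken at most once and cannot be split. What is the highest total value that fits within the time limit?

Check high-value combinations within 17 min:
- D: time 16, value 42
- A: time 11, value 41
- E: time 7, value 31
Best: 42 marks.

42 marks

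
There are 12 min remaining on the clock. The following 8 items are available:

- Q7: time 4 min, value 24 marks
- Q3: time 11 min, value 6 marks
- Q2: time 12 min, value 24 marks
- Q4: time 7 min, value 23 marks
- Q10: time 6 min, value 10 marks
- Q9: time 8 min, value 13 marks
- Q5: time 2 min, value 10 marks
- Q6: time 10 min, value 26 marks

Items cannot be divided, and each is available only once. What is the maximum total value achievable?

47 marks

Check high-value combinations within 12 min:
- Q7+Q4: time 4+7=11, value 24+23=47
- Q7+Q10+Q5: time 4+6+2=12, value 24+10+10=44
- Q7+Q9: time 4+8=12, value 24+13=37
- Q5+Q6: time 2+10=12, value 10+26=36
Best: 47 marks.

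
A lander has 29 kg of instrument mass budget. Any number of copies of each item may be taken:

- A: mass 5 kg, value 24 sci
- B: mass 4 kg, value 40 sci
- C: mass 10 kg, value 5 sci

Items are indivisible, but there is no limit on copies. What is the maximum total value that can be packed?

280 sci

Best value-per-unit is B at 40/4, and filling with it alone uses mass 7×4=28. No mix of the others beats 7×40 = 280.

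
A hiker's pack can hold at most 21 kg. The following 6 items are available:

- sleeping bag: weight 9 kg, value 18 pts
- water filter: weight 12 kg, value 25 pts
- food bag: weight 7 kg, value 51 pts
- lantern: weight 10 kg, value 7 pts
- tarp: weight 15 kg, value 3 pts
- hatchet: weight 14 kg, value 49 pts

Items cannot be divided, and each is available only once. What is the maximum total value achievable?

Check high-value combinations within 21 kg:
- food bag+hatchet: weight 7+14=21, value 51+49=100
- water filter+food bag: weight 12+7=19, value 25+51=76
- sleeping bag+food bag: weight 9+7=16, value 18+51=69
- food bag+lantern: weight 7+10=17, value 51+7=58
Best: 100 pts.

100 pts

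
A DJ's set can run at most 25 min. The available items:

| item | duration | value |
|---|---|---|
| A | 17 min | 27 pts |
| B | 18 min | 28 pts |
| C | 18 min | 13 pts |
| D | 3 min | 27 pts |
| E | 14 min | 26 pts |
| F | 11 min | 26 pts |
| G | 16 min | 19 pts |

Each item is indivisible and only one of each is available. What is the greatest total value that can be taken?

55 pts

Check high-value combinations within 25 min:
- B+D: duration 18+3=21, value 28+27=55
- A+D: duration 17+3=20, value 27+27=54
- D+F: duration 3+11=14, value 27+26=53
- D+E: duration 3+14=17, value 27+26=53
- E+F: duration 14+11=25, value 26+26=52
Best: 55 pts.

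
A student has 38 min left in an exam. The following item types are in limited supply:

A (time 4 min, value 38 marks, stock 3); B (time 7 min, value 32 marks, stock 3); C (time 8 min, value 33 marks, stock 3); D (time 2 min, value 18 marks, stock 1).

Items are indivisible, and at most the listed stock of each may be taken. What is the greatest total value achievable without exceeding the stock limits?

Best selections within time 38 and stock limits:
- 3×A + 3×C + 1×D: time 38, value 231
- 3×A + 1×B + 2×C + 1×D: time 37, value 230
- 3×A + 2×B + 1×C + 1×D: time 36, value 229
Best: 231 marks.

231 marks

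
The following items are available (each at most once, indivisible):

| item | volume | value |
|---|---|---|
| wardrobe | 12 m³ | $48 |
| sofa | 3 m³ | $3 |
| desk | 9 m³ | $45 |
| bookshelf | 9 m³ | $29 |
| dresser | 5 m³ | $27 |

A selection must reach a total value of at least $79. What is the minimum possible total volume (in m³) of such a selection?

21

Subsets with value ≥ 79, sorted by total volume:
- wardrobe+desk: volume 21, value 93
- desk+bookshelf+dresser: volume 23, value 101
Minimum volume: 21 m³.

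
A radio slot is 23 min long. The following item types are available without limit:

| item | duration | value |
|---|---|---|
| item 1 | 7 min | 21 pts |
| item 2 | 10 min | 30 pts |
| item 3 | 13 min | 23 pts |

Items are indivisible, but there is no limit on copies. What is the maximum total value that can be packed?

63 pts

Best value-per-unit is item 1 at 21/7, and filling with it alone uses duration 3×7=21. No mix of the others beats 3×21 = 63.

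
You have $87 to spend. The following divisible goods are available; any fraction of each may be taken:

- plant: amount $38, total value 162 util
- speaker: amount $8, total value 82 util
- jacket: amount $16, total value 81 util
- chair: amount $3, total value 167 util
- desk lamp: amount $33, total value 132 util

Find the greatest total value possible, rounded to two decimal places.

Take in order of value per unit:
- chair (167/3 per unit): all 3 → value 167, running total 167.00
- speaker (82/8 per unit): all 8 → value 82, running total 249.00
- jacket (81/16 per unit): all 16 → value 81, running total 330.00
- plant (162/38 per unit): all 38 → value 162, running total 492.00
- desk lamp (132/33 per unit): 22 of 33 → value 22×132/33 = 88.0000, running total 580.00
Total 580.00.

580.00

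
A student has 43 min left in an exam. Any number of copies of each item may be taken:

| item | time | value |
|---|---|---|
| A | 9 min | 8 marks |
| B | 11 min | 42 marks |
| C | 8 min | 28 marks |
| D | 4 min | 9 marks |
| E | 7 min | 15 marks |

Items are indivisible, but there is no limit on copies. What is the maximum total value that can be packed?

154 marks

Best value-per-unit is B at 42/11; filling with it alone gives 3×42 = 126.
Optimal mix: 3×B + 1×C → time 41, value 154.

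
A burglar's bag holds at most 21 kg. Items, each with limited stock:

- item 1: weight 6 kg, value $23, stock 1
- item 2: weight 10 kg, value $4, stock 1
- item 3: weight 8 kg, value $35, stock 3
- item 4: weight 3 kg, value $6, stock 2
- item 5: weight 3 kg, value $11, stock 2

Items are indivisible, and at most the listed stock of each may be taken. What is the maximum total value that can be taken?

$81

Best selections within weight 21 and stock limits:
- 2×item 3 + 1×item 5: weight 19, value 81
- 1×item 1 + 1×item 3 + 2×item 5: weight 20, value 80
- 2×item 3 + 1×item 4: weight 19, value 76
- 1×item 1 + 1×item 3 + 1×item 4 + 1×item 5: weight 20, value 75
Best: $81.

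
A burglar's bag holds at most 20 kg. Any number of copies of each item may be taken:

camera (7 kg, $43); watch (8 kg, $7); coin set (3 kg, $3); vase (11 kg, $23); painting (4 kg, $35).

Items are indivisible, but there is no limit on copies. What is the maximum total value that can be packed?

$175

Best value-per-unit is painting at 35/4, and filling with it alone uses weight 5×4=20. No mix of the others beats 5×35 = 175.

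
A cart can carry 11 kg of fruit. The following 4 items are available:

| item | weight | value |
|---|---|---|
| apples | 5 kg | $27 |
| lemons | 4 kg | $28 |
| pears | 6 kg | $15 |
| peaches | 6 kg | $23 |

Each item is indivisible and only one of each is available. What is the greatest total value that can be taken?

Check high-value combinations within 11 kg:
- apples+lemons: weight 5+4=9, value 27+28=55
- lemons+peaches: weight 4+6=10, value 28+23=51
- apples+peaches: weight 5+6=11, value 27+23=50
- lemons+pears: weight 4+6=10, value 28+15=43
- apples+pears: weight 5+6=11, value 27+15=42
Best: $55.

$55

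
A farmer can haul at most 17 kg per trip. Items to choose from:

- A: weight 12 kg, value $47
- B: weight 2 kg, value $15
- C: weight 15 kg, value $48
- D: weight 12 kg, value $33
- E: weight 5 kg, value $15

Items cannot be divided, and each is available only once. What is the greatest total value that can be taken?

Check high-value combinations within 17 kg:
- B+C: weight 2+15=17, value 15+48=63
- A+B: weight 12+2=14, value 47+15=62
- A+E: weight 12+5=17, value 47+15=62
- B+D: weight 2+12=14, value 15+33=48
- C: weight 15, value 48
Best: $63.

$63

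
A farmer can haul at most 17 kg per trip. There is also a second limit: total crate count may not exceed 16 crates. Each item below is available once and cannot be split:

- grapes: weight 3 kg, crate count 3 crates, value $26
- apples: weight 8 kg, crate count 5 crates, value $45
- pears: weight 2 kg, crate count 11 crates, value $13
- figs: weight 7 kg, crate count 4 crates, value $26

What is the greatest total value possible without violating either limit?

Feasible sets respecting both limits:
- grapes+apples: weight 11, crate count 8, value 71
- apples+figs: weight 15, crate count 9, value 71
- apples+pears: weight 10, crate count 16, value 58
- grapes+figs: weight 10, crate count 7, value 52
Best: $71.

$71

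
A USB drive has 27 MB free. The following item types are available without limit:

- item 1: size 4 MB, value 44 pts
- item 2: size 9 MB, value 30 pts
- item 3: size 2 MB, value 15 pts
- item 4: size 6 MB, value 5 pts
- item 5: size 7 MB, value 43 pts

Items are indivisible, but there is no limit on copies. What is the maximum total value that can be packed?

279 pts

Best value-per-unit is item 1 at 44/4; filling with it alone gives 6×44 = 264.
Optimal mix: 6×item 1 + 1×item 3 → size 26, value 279.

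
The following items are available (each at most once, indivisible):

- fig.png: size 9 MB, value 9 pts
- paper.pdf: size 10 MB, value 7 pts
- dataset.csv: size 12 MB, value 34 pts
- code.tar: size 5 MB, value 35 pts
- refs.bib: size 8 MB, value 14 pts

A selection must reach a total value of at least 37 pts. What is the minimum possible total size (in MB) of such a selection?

13

Subsets with value ≥ 37, sorted by total size:
- code.tar+refs.bib: size 13, value 49
- fig.png+code.tar: size 14, value 44
Minimum size: 13 MB.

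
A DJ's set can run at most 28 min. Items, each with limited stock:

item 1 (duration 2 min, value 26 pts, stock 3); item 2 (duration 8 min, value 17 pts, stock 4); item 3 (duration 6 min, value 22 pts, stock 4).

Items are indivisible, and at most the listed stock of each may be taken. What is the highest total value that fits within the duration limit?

144 pts

Top feasible selections:
- 3×item 1 + 3×item 3: duration 24, value 144
- 2×item 1 + 4×item 3: duration 28, value 140
Best: 144 pts.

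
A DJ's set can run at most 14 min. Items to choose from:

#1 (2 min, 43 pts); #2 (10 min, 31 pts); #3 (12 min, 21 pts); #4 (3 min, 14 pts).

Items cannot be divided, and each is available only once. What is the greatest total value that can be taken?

74 pts

This is a 0/1 knapsack; check combinations near the capacity.
- #1+#2: duration 2+10=12, value 43+31=74
- #1+#3: duration 2+12=14, value 43+21=64
- #1+#4: duration 2+3=5, value 43+14=57
- #2+#4: duration 10+3=13, value 31+14=45
- #1: duration 2, value 43
Best: 74 pts.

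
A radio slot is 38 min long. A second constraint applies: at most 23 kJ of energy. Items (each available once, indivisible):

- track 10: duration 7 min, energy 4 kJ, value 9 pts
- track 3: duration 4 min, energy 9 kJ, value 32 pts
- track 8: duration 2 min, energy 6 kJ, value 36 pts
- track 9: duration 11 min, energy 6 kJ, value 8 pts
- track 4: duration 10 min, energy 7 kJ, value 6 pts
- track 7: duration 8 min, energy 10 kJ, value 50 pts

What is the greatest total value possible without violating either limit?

95 pts

Feasible sets respecting both limits:
- track 10+track 8+track 7: duration 17, energy 20, value 95
- track 8+track 9+track 7: duration 21, energy 22, value 94
- track 8+track 4+track 7: duration 20, energy 23, value 92
- track 10+track 3+track 7: duration 19, energy 23, value 91
Best: 95 pts.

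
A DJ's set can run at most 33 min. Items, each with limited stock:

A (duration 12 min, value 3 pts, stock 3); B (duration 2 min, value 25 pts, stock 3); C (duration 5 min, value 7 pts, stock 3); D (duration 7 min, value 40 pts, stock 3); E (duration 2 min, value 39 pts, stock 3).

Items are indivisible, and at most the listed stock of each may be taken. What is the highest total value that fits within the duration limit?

Best selections within duration 33 and stock limits:
- 3×B + 3×D + 3×E: duration 33, value 312
- 2×B + 3×D + 3×E: duration 31, value 287
Best: 312 pts.

312 pts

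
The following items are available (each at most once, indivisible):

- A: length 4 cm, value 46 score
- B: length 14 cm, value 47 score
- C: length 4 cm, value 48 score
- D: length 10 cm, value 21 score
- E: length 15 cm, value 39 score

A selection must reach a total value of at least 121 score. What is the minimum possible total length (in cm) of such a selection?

22

Subsets with value ≥ 121, sorted by total length:
- A+B+C: length 22, value 141
- A+C+E: length 23, value 133
- A+B+C+D: length 32, value 162
Minimum length: 22 cm.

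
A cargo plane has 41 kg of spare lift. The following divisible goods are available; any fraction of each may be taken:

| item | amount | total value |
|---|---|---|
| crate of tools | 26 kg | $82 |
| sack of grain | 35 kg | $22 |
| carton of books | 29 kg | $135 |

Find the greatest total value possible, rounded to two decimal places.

172.85

Take in order of value per unit:
- carton of books (135/29 per unit): all 29 → value 135, running total 135.00
- crate of tools (82/26 per unit): 12 of 26 → value 12×82/26 = 37.8462, running total 172.85
Total 172.85.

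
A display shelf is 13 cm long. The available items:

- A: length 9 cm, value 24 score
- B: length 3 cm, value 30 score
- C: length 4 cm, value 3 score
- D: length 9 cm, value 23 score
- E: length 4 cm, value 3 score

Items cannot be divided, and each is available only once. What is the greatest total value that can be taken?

Check high-value combinations within 13 cm:
- A+B: length 9+3=12, value 24+30=54
- B+D: length 3+9=12, value 30+23=53
- B+C+E: length 3+4+4=11, value 30+3+3=36
- B+C: length 3+4=7, value 30+3=33
Best: 54 score.

54 score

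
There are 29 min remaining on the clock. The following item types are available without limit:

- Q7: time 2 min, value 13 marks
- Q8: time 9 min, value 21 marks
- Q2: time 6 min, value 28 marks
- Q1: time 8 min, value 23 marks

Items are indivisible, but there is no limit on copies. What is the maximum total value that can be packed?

Best value-per-unit is Q7 at 13/2, and filling with it alone uses time 14×2=28. No mix of the others beats 14×13 = 182.

182 marks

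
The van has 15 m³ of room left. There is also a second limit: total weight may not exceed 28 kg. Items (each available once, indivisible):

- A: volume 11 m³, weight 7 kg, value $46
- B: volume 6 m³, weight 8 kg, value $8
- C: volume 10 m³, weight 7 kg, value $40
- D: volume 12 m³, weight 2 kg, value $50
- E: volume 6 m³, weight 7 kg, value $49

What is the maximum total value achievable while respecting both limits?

$57

Feasible sets respecting both limits:
- B+E: volume 12, weight 15, value 57
- D: volume 12, weight 2, value 50
- E: volume 6, weight 7, value 49
Best: $57.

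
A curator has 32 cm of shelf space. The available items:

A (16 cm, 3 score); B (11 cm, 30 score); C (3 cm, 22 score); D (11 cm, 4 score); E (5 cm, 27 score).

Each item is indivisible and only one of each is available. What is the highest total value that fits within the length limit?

83 score

Check high-value combinations within 32 cm:
- B+C+D+E: length 11+3+11+5=30, value 30+22+4+27=83
- B+C+E: length 11+3+5=19, value 30+22+27=79
- B+D+E: length 11+11+5=27, value 30+4+27=61
- A+B+E: length 16+11+5=32, value 3+30+27=60
- B+E: length 11+5=16, value 30+27=57
Best: 83 score.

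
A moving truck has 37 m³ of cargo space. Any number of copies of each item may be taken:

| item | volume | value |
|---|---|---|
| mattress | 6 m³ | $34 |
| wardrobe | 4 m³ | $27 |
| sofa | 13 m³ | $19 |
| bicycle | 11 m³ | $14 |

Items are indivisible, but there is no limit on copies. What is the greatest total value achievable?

$243

Best value-per-unit is wardrobe at 27/4, and filling with it alone uses volume 9×4=36. No mix of the others beats 9×27 = 243.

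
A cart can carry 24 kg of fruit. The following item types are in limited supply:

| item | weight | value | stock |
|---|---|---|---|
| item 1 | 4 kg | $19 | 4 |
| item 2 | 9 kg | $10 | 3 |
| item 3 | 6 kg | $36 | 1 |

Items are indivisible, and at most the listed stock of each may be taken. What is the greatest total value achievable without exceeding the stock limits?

$112

Top feasible selections:
- 4×item 1 + 1×item 3: weight 22, value 112
- 3×item 1 + 1×item 3: weight 18, value 93
Best: $112.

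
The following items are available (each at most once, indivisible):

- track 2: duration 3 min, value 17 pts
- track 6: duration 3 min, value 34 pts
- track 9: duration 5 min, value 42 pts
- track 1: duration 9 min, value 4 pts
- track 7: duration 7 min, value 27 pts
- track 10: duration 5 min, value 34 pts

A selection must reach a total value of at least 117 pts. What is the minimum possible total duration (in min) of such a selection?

Subsets with value ≥ 117, sorted by total duration:
- track 2+track 6+track 9+track 10: duration 16, value 127
- track 2+track 6+track 9+track 7: duration 18, value 120
- track 6+track 9+track 7+track 10: duration 20, value 137
Minimum duration: 16 min.

16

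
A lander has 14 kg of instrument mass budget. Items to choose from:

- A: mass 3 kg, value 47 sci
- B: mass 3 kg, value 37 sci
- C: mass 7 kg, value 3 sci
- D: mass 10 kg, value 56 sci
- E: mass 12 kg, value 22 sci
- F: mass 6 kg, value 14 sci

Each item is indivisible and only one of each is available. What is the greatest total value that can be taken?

103 sci

This is a 0/1 knapsack; check combinations near the capacity.
- A+D: mass 3+10=13, value 47+56=103
- A+B+F: mass 3+3+6=12, value 47+37+14=98
- B+D: mass 3+10=13, value 37+56=93
- A+B+C: mass 3+3+7=13, value 47+37+3=87
Best: 103 sci.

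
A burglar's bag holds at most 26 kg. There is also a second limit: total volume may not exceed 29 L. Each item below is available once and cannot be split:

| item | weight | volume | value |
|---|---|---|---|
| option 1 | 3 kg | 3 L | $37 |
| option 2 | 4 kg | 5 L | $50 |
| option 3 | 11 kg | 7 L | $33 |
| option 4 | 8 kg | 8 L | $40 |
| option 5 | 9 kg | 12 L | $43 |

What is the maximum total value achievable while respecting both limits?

Feasible sets respecting both limits:
- option 1+option 2+option 4+option 5: weight 24, volume 28, value 170
- option 1+option 2+option 3+option 4: weight 26, volume 23, value 160
- option 2+option 4+option 5: weight 21, volume 25, value 133
- option 1+option 2+option 5: weight 16, volume 20, value 130
Best: $170.

$170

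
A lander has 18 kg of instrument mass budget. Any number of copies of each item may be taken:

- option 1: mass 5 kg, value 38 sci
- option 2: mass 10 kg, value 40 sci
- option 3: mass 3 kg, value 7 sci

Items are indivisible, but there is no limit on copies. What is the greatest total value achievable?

121 sci

Best value-per-unit is option 1 at 38/5; filling with it alone gives 3×38 = 114.
Optimal mix: 3×option 1 + 1×option 3 → mass 18, value 121.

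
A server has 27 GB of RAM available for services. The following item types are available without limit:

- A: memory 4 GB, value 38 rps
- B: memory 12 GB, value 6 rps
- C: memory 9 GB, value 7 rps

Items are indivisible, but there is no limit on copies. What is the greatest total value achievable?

228 rps

Best value-per-unit is A at 38/4, and filling with it alone uses memory 6×4=24. No mix of the others beats 6×38 = 228.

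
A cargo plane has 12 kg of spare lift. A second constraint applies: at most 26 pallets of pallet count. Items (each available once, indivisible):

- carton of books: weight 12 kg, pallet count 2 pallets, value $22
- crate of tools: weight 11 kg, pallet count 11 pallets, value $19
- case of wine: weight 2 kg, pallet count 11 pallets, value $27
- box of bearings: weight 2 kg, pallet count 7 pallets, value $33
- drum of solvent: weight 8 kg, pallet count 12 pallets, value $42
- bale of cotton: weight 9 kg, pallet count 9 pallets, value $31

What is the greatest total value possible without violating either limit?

$75

Feasible sets respecting both limits:
- box of bearings+drum of solvent: weight 10, pallet count 19, value 75
- case of wine+drum of solvent: weight 10, pallet count 23, value 69
- box of bearings+bale of cotton: weight 11, pallet count 16, value 64
- case of wine+box of bearings: weight 4, pallet count 18, value 60
Best: $75.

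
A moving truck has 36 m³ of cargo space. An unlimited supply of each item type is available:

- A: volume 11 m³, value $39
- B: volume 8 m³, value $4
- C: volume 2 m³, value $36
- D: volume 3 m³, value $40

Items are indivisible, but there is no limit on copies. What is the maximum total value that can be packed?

$648

Best value-per-unit is C at 36/2, and filling with it alone uses volume 18×2=36. No mix of the others beats 18×36 = 648.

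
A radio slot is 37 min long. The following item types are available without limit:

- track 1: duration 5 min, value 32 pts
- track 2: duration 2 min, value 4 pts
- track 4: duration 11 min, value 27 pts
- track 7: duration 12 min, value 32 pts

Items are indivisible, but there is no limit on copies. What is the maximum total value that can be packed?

Best value-per-unit is track 1 at 32/5; filling with it alone gives 7×32 = 224.
Optimal mix: 7×track 1 + 1×track 2 → duration 37, value 228.

228 pts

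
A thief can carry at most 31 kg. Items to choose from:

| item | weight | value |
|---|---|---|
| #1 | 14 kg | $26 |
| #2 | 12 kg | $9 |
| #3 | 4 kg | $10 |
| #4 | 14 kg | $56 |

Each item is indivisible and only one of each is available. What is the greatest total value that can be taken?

Check high-value combinations within 31 kg:
- #1+#4: weight 14+14=28, value 26+56=82
- #2+#3+#4: weight 12+4+14=30, value 9+10+56=75
- #3+#4: weight 4+14=18, value 10+56=66
- #2+#4: weight 12+14=26, value 9+56=65
Best: $82.

$82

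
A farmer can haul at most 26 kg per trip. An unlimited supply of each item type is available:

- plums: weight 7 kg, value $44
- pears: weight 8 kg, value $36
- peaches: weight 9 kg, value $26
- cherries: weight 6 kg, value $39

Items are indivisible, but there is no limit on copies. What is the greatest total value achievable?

Best value-per-unit is cherries at 39/6; filling with it alone gives 4×39 = 156.
Optimal mix: 2×plums + 2×cherries → weight 26, value 166.

$166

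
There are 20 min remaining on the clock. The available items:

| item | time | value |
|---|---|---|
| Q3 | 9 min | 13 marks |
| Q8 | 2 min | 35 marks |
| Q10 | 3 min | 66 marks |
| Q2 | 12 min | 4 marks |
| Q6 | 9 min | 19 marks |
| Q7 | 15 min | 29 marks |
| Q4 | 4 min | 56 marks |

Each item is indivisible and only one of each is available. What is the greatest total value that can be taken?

Check high-value combinations within 20 min:
- Q8+Q10+Q6+Q4: time 2+3+9+4=18, value 35+66+19+56=176
- Q3+Q8+Q10+Q4: time 9+2+3+4=18, value 13+35+66+56=170
- Q8+Q10+Q4: time 2+3+4=9, value 35+66+56=157
- Q10+Q6+Q4: time 3+9+4=16, value 66+19+56=141
Best: 176 marks.

176 marks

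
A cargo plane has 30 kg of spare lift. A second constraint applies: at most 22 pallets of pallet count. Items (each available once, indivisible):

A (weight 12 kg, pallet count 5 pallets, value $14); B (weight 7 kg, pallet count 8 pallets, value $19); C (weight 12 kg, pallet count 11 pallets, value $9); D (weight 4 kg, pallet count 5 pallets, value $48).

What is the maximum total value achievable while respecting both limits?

Feasible sets respecting both limits:
- A+B+D: weight 23, pallet count 18, value 81
- A+C+D: weight 28, pallet count 21, value 71
- B+D: weight 11, pallet count 13, value 67
- A+D: weight 16, pallet count 10, value 62
Best: $81.

$81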